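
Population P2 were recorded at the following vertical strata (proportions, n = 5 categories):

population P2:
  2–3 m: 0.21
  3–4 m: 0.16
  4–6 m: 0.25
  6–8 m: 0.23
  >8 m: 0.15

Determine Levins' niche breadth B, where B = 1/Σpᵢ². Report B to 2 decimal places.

4.82

Σpᵢ² = 0.21² + 0.16² + 0.25² + 0.23² + 0.15² = 0.0441 + 0.0256 + 0.0625 + 0.0529 + 0.0225 = 0.2076
B = 1 / 0.2076 = 4.8170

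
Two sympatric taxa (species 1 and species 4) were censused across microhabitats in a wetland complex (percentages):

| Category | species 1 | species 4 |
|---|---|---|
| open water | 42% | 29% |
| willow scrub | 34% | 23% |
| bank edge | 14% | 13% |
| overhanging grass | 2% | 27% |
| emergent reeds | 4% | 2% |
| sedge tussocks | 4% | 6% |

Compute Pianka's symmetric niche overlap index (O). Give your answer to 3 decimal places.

Convert percentages to proportions (divide by 100).
Σ p₁ᵢp₂ᵢ = 0.1218 + 0.0782 + 0.0182 + 0.0054 + 0.0008 + 0.0024 = 0.2268
Σp_1ᵢ² = 0.42² + 0.34² + 0.14² + 0.02² + 0.04² + 0.04² = 0.1764 + 0.1156 + 0.0196 + 0.0004 + 0.0016 + 0.0016 = 0.3152
Σp_2ᵢ² = 0.29² + 0.23² + 0.13² + 0.27² + 0.02² + 0.06² = 0.0841 + 0.0529 + 0.0169 + 0.0729 + 0.0004 + 0.0036 = 0.2308
O = 0.2268 / √(0.3152 × 0.2308) = 0.2268 / 0.269719 = 0.84088

0.841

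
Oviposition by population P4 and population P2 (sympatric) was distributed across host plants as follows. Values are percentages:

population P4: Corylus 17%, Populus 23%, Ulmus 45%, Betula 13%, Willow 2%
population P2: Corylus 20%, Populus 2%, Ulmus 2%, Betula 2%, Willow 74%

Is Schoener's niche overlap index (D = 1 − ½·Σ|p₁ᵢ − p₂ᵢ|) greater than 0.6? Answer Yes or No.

No

Convert percentages to proportions (divide by 100).
Σ|p₁ᵢ − p₂ᵢ| = 0.03 + 0.21 + 0.43 + 0.11 + 0.72 = 1.50
D = 1 − ½ × 1.50 = 1 − 0.750 = 0.2500
D = 0.2500 < 0.6 → No.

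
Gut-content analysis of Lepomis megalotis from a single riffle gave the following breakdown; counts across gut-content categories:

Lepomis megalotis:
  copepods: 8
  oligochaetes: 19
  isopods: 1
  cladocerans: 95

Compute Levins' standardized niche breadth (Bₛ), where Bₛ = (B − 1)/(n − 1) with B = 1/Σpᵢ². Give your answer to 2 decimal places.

0.20

Proportions for Lepomis megalotis (n=123): 8/123=0.0650, 19/123=0.1545, 1/123=0.0081, 95/123=0.7724
Σpᵢ² = 0.0650² + 0.1545² + 0.0081² + 0.7724² = 0.004225 + 0.023870 + 0.000066 + 0.596602 = 0.624763
B = 1 / 0.624763 = 1.6006
Bₛ = (B − 1)/(n − 1) = (1.6006 − 1)/(4 − 1) = 0.6006/3 = 0.2002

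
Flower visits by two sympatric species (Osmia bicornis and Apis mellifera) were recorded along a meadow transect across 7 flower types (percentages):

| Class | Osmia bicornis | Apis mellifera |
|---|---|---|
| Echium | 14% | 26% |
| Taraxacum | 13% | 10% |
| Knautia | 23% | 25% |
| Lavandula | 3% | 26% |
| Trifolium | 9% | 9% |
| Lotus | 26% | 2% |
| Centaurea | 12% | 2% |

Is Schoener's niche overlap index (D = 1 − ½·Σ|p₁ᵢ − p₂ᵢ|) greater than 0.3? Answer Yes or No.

Yes

Convert percentages to proportions (divide by 100).
Σ|p₁ᵢ − p₂ᵢ| = 0.12 + 0.03 + 0.02 + 0.23 + 0.00 + 0.24 + 0.10 = 0.74
D = 1 − ½ × 0.74 = 1 − 0.370 = 0.6300
D = 0.6300 > 0.3 → Yes.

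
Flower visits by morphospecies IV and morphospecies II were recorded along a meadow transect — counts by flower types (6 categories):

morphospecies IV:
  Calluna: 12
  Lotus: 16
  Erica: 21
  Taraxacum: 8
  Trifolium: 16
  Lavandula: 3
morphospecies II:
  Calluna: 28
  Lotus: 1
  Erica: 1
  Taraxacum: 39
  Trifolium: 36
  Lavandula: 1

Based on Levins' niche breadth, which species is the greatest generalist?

morphospecies IV

Proportions for morphospecies IV (n=76): 12/76=0.1579, 16/76=0.2105, 21/76=0.2763, 8/76=0.1053, 16/76=0.2105, 3/76=0.0395
Proportions for morphospecies II (n=106): 28/106=0.2642, 1/106=0.0094, 1/106=0.0094, 39/106=0.3679, 36/106=0.3396, 1/106=0.0094
Σp_IVᵢ² = 0.1579² + 0.2105² + 0.2763² + 0.1053² + 0.2105² + 0.0395² = 0.024932 + 0.044310 + 0.076342 + 0.011088 + 0.044310 + 0.001560 = 0.202542
B_IV = 1 / 0.202542 = 4.9372
Σp_IIᵢ² = 0.2642² + 0.0094² + 0.0094² + 0.3679² + 0.3396² + 0.0094² = 0.069802 + 0.000088 + 0.000088 + 0.135350 + 0.115328 + 0.000088 = 0.320744
B_II = 1 / 0.320744 = 3.1178
Highest B → broadest niche (most generalist): morphospecies IV (B = 4.94).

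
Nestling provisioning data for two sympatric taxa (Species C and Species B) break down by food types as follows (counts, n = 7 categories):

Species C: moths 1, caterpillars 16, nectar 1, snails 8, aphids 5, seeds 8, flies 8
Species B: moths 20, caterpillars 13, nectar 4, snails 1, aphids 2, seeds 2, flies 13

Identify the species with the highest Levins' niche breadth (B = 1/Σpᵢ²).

Proportions for Species C (n=47): 1/47=0.0213, 16/47=0.3404, 1/47=0.0213, 8/47=0.1702, 5/47=0.1064, 8/47=0.1702, 8/47=0.1702
Proportions for Species B (n=55): 20/55=0.3636, 13/55=0.2364, 4/55=0.0727, 1/55=0.0182, 2/55=0.0364, 2/55=0.0364, 13/55=0.2364
Σp_Cᵢ² = 0.0213² + 0.3404² + 0.0213² + 0.1702² + 0.1064² + 0.1702² + 0.1702² = 0.000454 + 0.115872 + 0.000454 + 0.028968 + 0.011321 + 0.028968 + 0.028968 = 0.215005
B_C = 1 / 0.215005 = 4.6511
Σp_Bᵢ² = 0.3636² + 0.2364² + 0.0727² + 0.0182² + 0.0364² + 0.0364² + 0.2364² = 0.132205 + 0.055885 + 0.005285 + 0.000331 + 0.001325 + 0.001325 + 0.055885 = 0.252241
B_B = 1 / 0.252241 = 3.9645
Highest B → broadest niche (most generalist): Species C (B = 4.65).

Species C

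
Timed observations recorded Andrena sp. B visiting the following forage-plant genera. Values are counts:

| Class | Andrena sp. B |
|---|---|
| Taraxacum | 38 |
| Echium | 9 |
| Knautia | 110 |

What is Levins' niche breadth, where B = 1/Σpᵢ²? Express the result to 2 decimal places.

1.81

Proportions for Andrena sp. B (n=157): 38/157=0.2420, 9/157=0.0573, 110/157=0.7006
Σpᵢ² = 0.2420² + 0.0573² + 0.7006² = 0.058564 + 0.003283 + 0.490840 = 0.552687
B = 1 / 0.552687 = 1.8093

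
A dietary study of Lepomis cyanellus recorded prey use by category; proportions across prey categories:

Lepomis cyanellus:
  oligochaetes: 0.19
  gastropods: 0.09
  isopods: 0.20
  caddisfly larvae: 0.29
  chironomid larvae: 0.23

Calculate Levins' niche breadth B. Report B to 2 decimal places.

Σpᵢ² = 0.19² + 0.09² + 0.20² + 0.29² + 0.23² = 0.0361 + 0.0081 + 0.0400 + 0.0841 + 0.0529 = 0.2212
B = 1 / 0.2212 = 4.5208

4.52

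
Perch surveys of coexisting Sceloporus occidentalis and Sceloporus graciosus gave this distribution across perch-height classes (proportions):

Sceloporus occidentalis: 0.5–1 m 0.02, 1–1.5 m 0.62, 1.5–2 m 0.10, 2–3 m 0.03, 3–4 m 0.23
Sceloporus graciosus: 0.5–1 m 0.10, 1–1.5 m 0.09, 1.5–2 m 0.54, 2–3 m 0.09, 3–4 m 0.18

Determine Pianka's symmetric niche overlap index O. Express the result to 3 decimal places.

0.393

Σ p₁ᵢp₂ᵢ = 0.0020 + 0.0558 + 0.0540 + 0.0027 + 0.0414 = 0.1559
Σp_1ᵢ² = 0.02² + 0.62² + 0.10² + 0.03² + 0.23² = 0.0004 + 0.3844 + 0.0100 + 0.0009 + 0.0529 = 0.4486
Σp_2ᵢ² = 0.10² + 0.09² + 0.54² + 0.09² + 0.18² = 0.0100 + 0.0081 + 0.2916 + 0.0081 + 0.0324 = 0.3502
O = 0.1559 / √(0.4486 × 0.3502) = 0.1559 / 0.396358 = 0.39333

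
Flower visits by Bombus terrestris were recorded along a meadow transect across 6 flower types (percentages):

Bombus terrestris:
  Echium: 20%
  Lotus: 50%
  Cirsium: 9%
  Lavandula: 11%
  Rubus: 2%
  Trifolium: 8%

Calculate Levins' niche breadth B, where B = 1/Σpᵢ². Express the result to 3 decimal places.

3.155

Convert percentages to proportions (divide by 100).
Σpᵢ² = 0.20² + 0.50² + 0.09² + 0.11² + 0.02² + 0.08² = 0.0400 + 0.2500 + 0.0081 + 0.0121 + 0.0004 + 0.0064 = 0.3170
B = 1 / 0.3170 = 3.15457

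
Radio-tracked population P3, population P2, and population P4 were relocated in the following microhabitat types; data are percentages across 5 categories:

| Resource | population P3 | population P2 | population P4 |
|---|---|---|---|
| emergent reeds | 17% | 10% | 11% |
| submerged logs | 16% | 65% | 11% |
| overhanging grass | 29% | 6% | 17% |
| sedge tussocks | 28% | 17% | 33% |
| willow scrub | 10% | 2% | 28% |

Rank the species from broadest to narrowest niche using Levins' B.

population P3 > population P4 > population P2

Convert percentages to proportions (divide by 100).
Σp_P3ᵢ² = 0.17² + 0.16² + 0.29² + 0.28² + 0.10² = 0.0289 + 0.0256 + 0.0841 + 0.0784 + 0.0100 = 0.2270
B_P3 = 1 / 0.2270 = 4.4053
Σp_P2ᵢ² = 0.10² + 0.65² + 0.06² + 0.17² + 0.02² = 0.0100 + 0.4225 + 0.0036 + 0.0289 + 0.0004 = 0.4654
B_P2 = 1 / 0.4654 = 2.1487
Σp_P4ᵢ² = 0.11² + 0.11² + 0.17² + 0.33² + 0.28² = 0.0121 + 0.0121 + 0.0289 + 0.1089 + 0.0784 = 0.2404
B_P4 = 1 / 0.2404 = 4.1597
Ranking by B (broadest → narrowest): population P3 (4.41) > population P4 (4.16) > population P2 (2.15)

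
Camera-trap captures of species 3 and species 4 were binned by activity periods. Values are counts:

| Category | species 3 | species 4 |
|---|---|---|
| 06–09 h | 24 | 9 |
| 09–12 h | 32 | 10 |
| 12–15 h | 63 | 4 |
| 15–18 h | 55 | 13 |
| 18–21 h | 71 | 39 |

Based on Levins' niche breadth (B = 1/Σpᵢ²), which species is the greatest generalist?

species 3

Proportions for species 3 (n=245): 24/245=0.0980, 32/245=0.1306, 63/245=0.2571, 55/245=0.2245, 71/245=0.2898
Proportions for species 4 (n=75): 9/75=0.1200, 10/75=0.1333, 4/75=0.0533, 13/75=0.1733, 39/75=0.5200
Σp_3ᵢ² = 0.0980² + 0.1306² + 0.2571² + 0.2245² + 0.2898² = 0.009604 + 0.017056 + 0.066100 + 0.050400 + 0.083984 = 0.227144
B_3 = 1 / 0.227144 = 4.4025
Σp_4ᵢ² = 0.1200² + 0.1333² + 0.0533² + 0.1733² + 0.5200² = 0.014400 + 0.017769 + 0.002841 + 0.030033 + 0.270400 = 0.335443
B_4 = 1 / 0.335443 = 2.9811
Highest B → broadest niche (most generalist): species 3 (B = 4.40).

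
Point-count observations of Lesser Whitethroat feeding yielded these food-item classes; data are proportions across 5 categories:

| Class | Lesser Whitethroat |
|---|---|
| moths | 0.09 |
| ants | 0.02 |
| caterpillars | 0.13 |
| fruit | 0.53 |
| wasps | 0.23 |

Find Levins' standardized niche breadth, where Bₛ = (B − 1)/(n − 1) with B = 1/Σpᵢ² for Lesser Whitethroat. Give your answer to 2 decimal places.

Σpᵢ² = 0.09² + 0.02² + 0.13² + 0.53² + 0.23² = 0.0081 + 0.0004 + 0.0169 + 0.2809 + 0.0529 = 0.3592
B = 1 / 0.3592 = 2.7840
Bₛ = (B − 1)/(n − 1) = (2.7840 − 1)/(5 − 1) = 1.7840/4 = 0.4460

0.45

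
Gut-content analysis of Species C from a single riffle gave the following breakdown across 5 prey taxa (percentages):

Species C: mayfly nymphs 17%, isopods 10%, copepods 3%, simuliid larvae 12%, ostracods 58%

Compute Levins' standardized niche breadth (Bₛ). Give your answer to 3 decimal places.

Convert percentages to proportions (divide by 100).
Σpᵢ² = 0.17² + 0.10² + 0.03² + 0.12² + 0.58² = 0.0289 + 0.0100 + 0.0009 + 0.0144 + 0.3364 = 0.3906
B = 1 / 0.3906 = 2.56016
Bₛ = (B − 1)/(n − 1) = (2.56016 − 1)/(5 − 1) = 1.56016/4 = 0.39004

0.390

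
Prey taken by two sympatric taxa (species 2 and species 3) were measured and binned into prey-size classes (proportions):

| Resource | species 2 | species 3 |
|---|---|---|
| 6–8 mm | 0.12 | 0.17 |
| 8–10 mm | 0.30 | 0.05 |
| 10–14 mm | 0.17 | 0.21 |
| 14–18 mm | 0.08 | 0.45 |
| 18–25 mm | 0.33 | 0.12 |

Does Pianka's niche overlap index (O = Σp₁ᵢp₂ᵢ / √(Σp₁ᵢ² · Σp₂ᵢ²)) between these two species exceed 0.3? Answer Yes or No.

Yes

Σ p₁ᵢp₂ᵢ = 0.0204 + 0.0150 + 0.0357 + 0.0360 + 0.0396 = 0.1467
Σp_1ᵢ² = 0.12² + 0.30² + 0.17² + 0.08² + 0.33² = 0.0144 + 0.0900 + 0.0289 + 0.0064 + 0.1089 = 0.2486
Σp_2ᵢ² = 0.17² + 0.05² + 0.21² + 0.45² + 0.12² = 0.0289 + 0.0025 + 0.0441 + 0.2025 + 0.0144 = 0.2924
O = 0.1467 / √(0.2486 × 0.2924) = 0.1467 / 0.26961 = 0.5441
O = 0.5441 > 0.3 → Yes.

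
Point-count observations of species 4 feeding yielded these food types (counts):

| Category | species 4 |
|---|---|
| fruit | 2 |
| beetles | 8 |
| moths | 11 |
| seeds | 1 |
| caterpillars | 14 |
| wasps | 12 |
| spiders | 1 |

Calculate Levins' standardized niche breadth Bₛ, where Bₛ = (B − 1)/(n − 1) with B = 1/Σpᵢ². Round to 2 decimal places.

Proportions for species 4 (n=49): 2/49=0.0408, 8/49=0.1633, 11/49=0.2245, 1/49=0.0204, 14/49=0.2857, 12/49=0.2449, 1/49=0.0204
Σpᵢ² = 0.0408² + 0.1633² + 0.2245² + 0.0204² + 0.2857² + 0.2449² + 0.0204² = 0.001665 + 0.026667 + 0.050400 + 0.000416 + 0.081624 + 0.059976 + 0.000416 = 0.221164
B = 1 / 0.221164 = 4.5215
Bₛ = (B − 1)/(n − 1) = (4.5215 − 1)/(7 − 1) = 3.5215/6 = 0.5869

0.59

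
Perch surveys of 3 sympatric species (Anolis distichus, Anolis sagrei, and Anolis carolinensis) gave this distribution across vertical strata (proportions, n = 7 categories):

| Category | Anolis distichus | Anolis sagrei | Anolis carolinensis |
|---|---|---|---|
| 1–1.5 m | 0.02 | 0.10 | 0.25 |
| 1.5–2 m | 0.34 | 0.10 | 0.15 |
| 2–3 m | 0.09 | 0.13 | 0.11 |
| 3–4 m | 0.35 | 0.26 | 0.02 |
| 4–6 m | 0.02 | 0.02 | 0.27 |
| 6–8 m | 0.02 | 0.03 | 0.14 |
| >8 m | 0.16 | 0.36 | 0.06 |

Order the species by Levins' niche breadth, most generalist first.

Anolis carolinensis > Anolis sagrei > Anolis distichus

Σp_distᵢ² = 0.02² + 0.34² + 0.09² + 0.35² + 0.02² + 0.02² + 0.16² = 0.0004 + 0.1156 + 0.0081 + 0.1225 + 0.0004 + 0.0004 + 0.0256 = 0.2730
B_dist = 1 / 0.2730 = 3.6630
Σp_sagrᵢ² = 0.10² + 0.10² + 0.13² + 0.26² + 0.02² + 0.03² + 0.36² = 0.0100 + 0.0100 + 0.0169 + 0.0676 + 0.0004 + 0.0009 + 0.1296 = 0.2354
B_sagr = 1 / 0.2354 = 4.2481
Σp_caroᵢ² = 0.25² + 0.15² + 0.11² + 0.02² + 0.27² + 0.14² + 0.06² = 0.0625 + 0.0225 + 0.0121 + 0.0004 + 0.0729 + 0.0196 + 0.0036 = 0.1936
B_caro = 1 / 0.1936 = 5.1653
Ranking by B (broadest → narrowest): Anolis carolinensis (5.17) > Anolis sagrei (4.25) > Anolis distichus (3.66)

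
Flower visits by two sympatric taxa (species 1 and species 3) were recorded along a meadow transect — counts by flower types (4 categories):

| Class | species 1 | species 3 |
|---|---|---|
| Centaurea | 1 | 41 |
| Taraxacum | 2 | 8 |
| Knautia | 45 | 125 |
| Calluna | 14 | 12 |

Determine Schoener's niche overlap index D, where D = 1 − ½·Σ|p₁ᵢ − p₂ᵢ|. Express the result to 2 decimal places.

Proportions for species 1 (n=62): 1/62=0.0161, 2/62=0.0323, 45/62=0.7258, 14/62=0.2258
Proportions for species 3 (n=186): 41/186=0.2204, 8/186=0.0430, 125/186=0.6720, 12/186=0.0645
Σ|p₁ᵢ − p₂ᵢ| = 0.2043 + 0.0107 + 0.0538 + 0.1613 = 0.4301
D = 1 − ½ × 0.4301 = 1 − 0.21505 = 0.78495

0.78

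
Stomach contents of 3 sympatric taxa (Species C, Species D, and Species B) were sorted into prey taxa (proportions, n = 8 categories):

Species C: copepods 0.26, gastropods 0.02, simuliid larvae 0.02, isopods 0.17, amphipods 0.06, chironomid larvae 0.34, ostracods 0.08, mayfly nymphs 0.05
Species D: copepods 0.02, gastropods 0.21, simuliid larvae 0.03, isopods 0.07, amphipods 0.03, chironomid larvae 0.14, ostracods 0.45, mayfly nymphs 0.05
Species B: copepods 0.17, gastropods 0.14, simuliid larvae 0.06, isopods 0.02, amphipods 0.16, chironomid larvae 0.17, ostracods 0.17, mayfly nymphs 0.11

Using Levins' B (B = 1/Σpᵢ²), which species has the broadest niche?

Σp_Cᵢ² = 0.26² + 0.02² + 0.02² + 0.17² + 0.06² + 0.34² + 0.08² + 0.05² = 0.0676 + 0.0004 + 0.0004 + 0.0289 + 0.0036 + 0.1156 + 0.0064 + 0.0025 = 0.2254
B_C = 1 / 0.2254 = 4.4366
Σp_Dᵢ² = 0.02² + 0.21² + 0.03² + 0.07² + 0.03² + 0.14² + 0.45² + 0.05² = 0.0004 + 0.0441 + 0.0009 + 0.0049 + 0.0009 + 0.0196 + 0.2025 + 0.0025 = 0.2758
B_D = 1 / 0.2758 = 3.6258
Σp_Bᵢ² = 0.17² + 0.14² + 0.06² + 0.02² + 0.16² + 0.17² + 0.17² + 0.11² = 0.0289 + 0.0196 + 0.0036 + 0.0004 + 0.0256 + 0.0289 + 0.0289 + 0.0121 = 0.1480
B_B = 1 / 0.1480 = 6.7568
Highest B → broadest niche (most generalist): Species B (B = 6.76).

Species B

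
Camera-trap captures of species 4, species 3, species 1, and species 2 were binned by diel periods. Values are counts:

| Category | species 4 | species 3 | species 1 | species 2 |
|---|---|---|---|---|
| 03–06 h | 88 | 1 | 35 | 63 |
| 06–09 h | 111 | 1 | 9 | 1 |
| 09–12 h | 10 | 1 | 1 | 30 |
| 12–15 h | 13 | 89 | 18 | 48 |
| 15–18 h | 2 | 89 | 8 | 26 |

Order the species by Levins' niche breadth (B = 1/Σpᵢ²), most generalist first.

species 2 > species 1 > species 4 > species 3

Proportions for species 4 (n=224): 88/224=0.3929, 111/224=0.4955, 10/224=0.0446, 13/224=0.0580, 2/224=0.0089
Proportions for species 3 (n=181): 1/181=0.0055, 1/181=0.0055, 1/181=0.0055, 89/181=0.4917, 89/181=0.4917
Proportions for species 1 (n=71): 35/71=0.4930, 9/71=0.1268, 1/71=0.0141, 18/71=0.2535, 8/71=0.1127
Proportions for species 2 (n=168): 63/168=0.3750, 1/168=0.0060, 30/168=0.1786, 48/168=0.2857, 26/168=0.1548
Σp_4ᵢ² = 0.3929² + 0.4955² + 0.0446² + 0.0580² + 0.0089² = 0.154370 + 0.245520 + 0.001989 + 0.003364 + 0.000079 = 0.405322
B_4 = 1 / 0.405322 = 2.4672
Σp_3ᵢ² = 0.0055² + 0.0055² + 0.0055² + 0.4917² + 0.4917² = 0.000030 + 0.000030 + 0.000030 + 0.241769 + 0.241769 = 0.483628
B_3 = 1 / 0.483628 = 2.0677
Σp_1ᵢ² = 0.4930² + 0.1268² + 0.0141² + 0.2535² + 0.1127² = 0.243049 + 0.016078 + 0.000199 + 0.064262 + 0.012701 = 0.336289
B_1 = 1 / 0.336289 = 2.9736
Σp_2ᵢ² = 0.3750² + 0.0060² + 0.1786² + 0.2857² + 0.1548² = 0.140625 + 0.000036 + 0.031898 + 0.081624 + 0.023963 = 0.278146
B_2 = 1 / 0.278146 = 3.5952
Ranking by B (broadest → narrowest): species 2 (3.60) > species 1 (2.97) > species 4 (2.47) > species 3 (2.07)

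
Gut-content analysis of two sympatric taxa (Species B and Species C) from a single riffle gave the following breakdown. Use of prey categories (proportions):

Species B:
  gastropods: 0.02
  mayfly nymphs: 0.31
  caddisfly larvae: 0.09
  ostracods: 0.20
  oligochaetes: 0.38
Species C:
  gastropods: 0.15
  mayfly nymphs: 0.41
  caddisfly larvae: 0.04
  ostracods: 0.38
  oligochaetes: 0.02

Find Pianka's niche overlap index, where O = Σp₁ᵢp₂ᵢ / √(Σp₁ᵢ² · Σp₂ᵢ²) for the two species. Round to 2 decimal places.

Σ p₁ᵢp₂ᵢ = 0.0030 + 0.1271 + 0.0036 + 0.0760 + 0.0076 = 0.2173
Σp_1ᵢ² = 0.02² + 0.31² + 0.09² + 0.20² + 0.38² = 0.0004 + 0.0961 + 0.0081 + 0.0400 + 0.1444 = 0.2890
Σp_2ᵢ² = 0.15² + 0.41² + 0.04² + 0.38² + 0.02² = 0.0225 + 0.1681 + 0.0016 + 0.1444 + 0.0004 = 0.3370
O = 0.2173 / √(0.2890 × 0.3370) = 0.2173 / 0.31208 = 0.6963

0.70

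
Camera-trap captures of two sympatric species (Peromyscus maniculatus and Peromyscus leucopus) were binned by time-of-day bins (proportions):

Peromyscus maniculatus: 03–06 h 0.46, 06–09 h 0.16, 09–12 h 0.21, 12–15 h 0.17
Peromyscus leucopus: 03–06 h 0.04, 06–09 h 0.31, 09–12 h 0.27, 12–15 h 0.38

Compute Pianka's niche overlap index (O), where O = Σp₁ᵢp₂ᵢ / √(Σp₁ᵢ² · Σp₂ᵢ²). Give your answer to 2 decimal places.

0.61

Σ p₁ᵢp₂ᵢ = 0.0184 + 0.0496 + 0.0567 + 0.0646 = 0.1893
Σp_1ᵢ² = 0.46² + 0.16² + 0.21² + 0.17² = 0.2116 + 0.0256 + 0.0441 + 0.0289 = 0.3102
Σp_2ᵢ² = 0.04² + 0.31² + 0.27² + 0.38² = 0.0016 + 0.0961 + 0.0729 + 0.1444 = 0.3150
O = 0.1893 / √(0.3102 × 0.3150) = 0.1893 / 0.31259 = 0.6056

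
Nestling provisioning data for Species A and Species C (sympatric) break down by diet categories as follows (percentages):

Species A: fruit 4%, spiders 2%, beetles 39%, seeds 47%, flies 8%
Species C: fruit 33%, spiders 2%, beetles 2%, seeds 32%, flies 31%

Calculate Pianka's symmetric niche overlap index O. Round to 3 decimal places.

Convert percentages to proportions (divide by 100).
Σ p₁ᵢp₂ᵢ = 0.0132 + 0.0004 + 0.0078 + 0.1504 + 0.0248 = 0.1966
Σp_1ᵢ² = 0.04² + 0.02² + 0.39² + 0.47² + 0.08² = 0.0016 + 0.0004 + 0.1521 + 0.2209 + 0.0064 = 0.3814
Σp_2ᵢ² = 0.33² + 0.02² + 0.02² + 0.32² + 0.31² = 0.1089 + 0.0004 + 0.0004 + 0.1024 + 0.0961 = 0.3082
O = 0.1966 / √(0.3814 × 0.3082) = 0.1966 / 0.342852 = 0.57343

0.573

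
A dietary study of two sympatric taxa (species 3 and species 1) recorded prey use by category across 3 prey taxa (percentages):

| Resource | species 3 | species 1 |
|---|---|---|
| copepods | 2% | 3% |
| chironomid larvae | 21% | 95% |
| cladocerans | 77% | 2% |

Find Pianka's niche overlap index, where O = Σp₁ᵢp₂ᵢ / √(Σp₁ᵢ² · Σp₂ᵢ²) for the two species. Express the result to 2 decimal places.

0.28

Convert percentages to proportions (divide by 100).
Σ p₁ᵢp₂ᵢ = 0.0006 + 0.1995 + 0.0154 = 0.2155
Σp_1ᵢ² = 0.02² + 0.21² + 0.77² = 0.0004 + 0.0441 + 0.5929 = 0.6374
Σp_2ᵢ² = 0.03² + 0.95² + 0.02² = 0.0009 + 0.9025 + 0.0004 = 0.9038
O = 0.2155 / √(0.6374 × 0.9038) = 0.2155 / 0.75900 = 0.2839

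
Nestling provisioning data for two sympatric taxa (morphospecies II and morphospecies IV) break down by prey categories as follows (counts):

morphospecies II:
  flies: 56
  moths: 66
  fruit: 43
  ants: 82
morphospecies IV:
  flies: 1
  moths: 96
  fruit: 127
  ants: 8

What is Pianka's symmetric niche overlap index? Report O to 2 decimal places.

Proportions for morphospecies II (n=247): 56/247=0.2267, 66/247=0.2672, 43/247=0.1741, 82/247=0.3320
Proportions for morphospecies IV (n=232): 1/232=0.0043, 96/232=0.4138, 127/232=0.5474, 8/232=0.0345
Σ p₁ᵢp₂ᵢ = 0.000975 + 0.110567 + 0.095302 + 0.011454 = 0.218298
Σp_1ᵢ² = 0.2267² + 0.2672² + 0.1741² + 0.3320² = 0.051393 + 0.071396 + 0.030311 + 0.110224 = 0.263324
Σp_2ᵢ² = 0.0043² + 0.4138² + 0.5474² + 0.0345² = 0.000018 + 0.171230 + 0.299647 + 0.001190 = 0.472085
O = 0.218298 / √(0.263324 × 0.472085) = 0.218298 / 0.3525781 = 0.6191

0.62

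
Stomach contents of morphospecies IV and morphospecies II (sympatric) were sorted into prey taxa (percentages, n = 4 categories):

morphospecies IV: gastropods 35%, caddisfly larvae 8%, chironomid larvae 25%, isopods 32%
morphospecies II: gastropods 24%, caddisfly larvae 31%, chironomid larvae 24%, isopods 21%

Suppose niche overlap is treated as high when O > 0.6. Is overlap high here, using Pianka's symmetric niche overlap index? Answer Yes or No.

Yes

Convert percentages to proportions (divide by 100).
Σ p₁ᵢp₂ᵢ = 0.0840 + 0.0248 + 0.0600 + 0.0672 = 0.2360
Σp_1ᵢ² = 0.35² + 0.08² + 0.25² + 0.32² = 0.1225 + 0.0064 + 0.0625 + 0.1024 = 0.2938
Σp_2ᵢ² = 0.24² + 0.31² + 0.24² + 0.21² = 0.0576 + 0.0961 + 0.0576 + 0.0441 = 0.2554
O = 0.2360 / √(0.2938 × 0.2554) = 0.2360 / 0.27393 = 0.8615
O = 0.8615 > 0.6 → Yes.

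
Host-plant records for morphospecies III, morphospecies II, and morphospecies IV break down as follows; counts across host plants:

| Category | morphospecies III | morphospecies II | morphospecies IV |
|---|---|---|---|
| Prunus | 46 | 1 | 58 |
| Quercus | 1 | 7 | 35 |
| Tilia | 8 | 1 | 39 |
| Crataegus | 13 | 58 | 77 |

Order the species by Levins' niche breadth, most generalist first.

morphospecies IV > morphospecies III > morphospecies II

Proportions for morphospecies III (n=68): 46/68=0.6765, 1/68=0.0147, 8/68=0.1176, 13/68=0.1912
Proportions for morphospecies II (n=67): 1/67=0.0149, 7/67=0.1045, 1/67=0.0149, 58/67=0.8657
Proportions for morphospecies IV (n=209): 58/209=0.2775, 35/209=0.1675, 39/209=0.1866, 77/209=0.3684
Σp_IIIᵢ² = 0.6765² + 0.0147² + 0.1176² + 0.1912² = 0.457652 + 0.000216 + 0.013830 + 0.036557 = 0.508255
B_III = 1 / 0.508255 = 1.9675
Σp_IIᵢ² = 0.0149² + 0.1045² + 0.0149² + 0.8657² = 0.000222 + 0.010920 + 0.000222 + 0.749436 = 0.760800
B_II = 1 / 0.760800 = 1.3144
Σp_IVᵢ² = 0.2775² + 0.1675² + 0.1866² + 0.3684² = 0.077006 + 0.028056 + 0.034820 + 0.135719 = 0.275601
B_IV = 1 / 0.275601 = 3.6284
Ranking by B (broadest → narrowest): morphospecies IV (3.63) > morphospecies III (1.97) > morphospecies II (1.31)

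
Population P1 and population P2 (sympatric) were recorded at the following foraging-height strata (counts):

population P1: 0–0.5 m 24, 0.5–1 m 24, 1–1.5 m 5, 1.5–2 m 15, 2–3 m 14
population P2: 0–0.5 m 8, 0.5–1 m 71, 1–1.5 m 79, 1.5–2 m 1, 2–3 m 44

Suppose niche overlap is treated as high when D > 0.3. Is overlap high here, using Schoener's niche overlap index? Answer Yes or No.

Yes

Proportions for population P1 (n=82): 24/82=0.2927, 24/82=0.2927, 5/82=0.0610, 15/82=0.1829, 14/82=0.1707
Proportions for population P2 (n=203): 8/203=0.0394, 71/203=0.3498, 79/203=0.3892, 1/203=0.0049, 44/203=0.2167
Σ|p₁ᵢ − p₂ᵢ| = 0.2533 + 0.0571 + 0.3282 + 0.1780 + 0.0460 = 0.8626
D = 1 − ½ × 0.8626 = 1 − 0.43130 = 0.56870
D = 0.56870 > 0.3 → Yes.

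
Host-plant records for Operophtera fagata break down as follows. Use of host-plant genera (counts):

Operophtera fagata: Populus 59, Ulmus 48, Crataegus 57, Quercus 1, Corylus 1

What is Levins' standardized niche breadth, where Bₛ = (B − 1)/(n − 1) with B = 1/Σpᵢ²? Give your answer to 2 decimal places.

Proportions for Operophtera fagata (n=166): 59/166=0.3554, 48/166=0.2892, 57/166=0.3434, 1/166=0.0060, 1/166=0.0060
Σpᵢ² = 0.3554² + 0.2892² + 0.3434² + 0.0060² + 0.0060² = 0.126309 + 0.083637 + 0.117924 + 0.000036 + 0.000036 = 0.327942
B = 1 / 0.327942 = 3.0493
Bₛ = (B − 1)/(n − 1) = (3.0493 − 1)/(5 − 1) = 2.0493/4 = 0.5123

0.51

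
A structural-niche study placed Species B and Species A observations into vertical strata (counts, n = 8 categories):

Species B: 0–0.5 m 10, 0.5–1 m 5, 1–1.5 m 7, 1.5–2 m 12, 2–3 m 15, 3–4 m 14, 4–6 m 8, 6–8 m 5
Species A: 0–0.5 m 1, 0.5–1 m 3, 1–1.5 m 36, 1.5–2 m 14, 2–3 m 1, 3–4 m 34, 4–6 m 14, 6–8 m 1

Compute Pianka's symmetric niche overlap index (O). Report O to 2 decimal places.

Proportions for Species B (n=76): 10/76=0.1316, 5/76=0.0658, 7/76=0.0921, 12/76=0.1579, 15/76=0.1974, 14/76=0.1842, 8/76=0.1053, 5/76=0.0658
Proportions for Species A (n=104): 1/104=0.0096, 3/104=0.0288, 36/104=0.3462, 14/104=0.1346, 1/104=0.0096, 34/104=0.3269, 14/104=0.1346, 1/104=0.0096
Σ p₁ᵢp₂ᵢ = 0.001263 + 0.001895 + 0.031885 + 0.021253 + 0.001895 + 0.060215 + 0.014173 + 0.000632 = 0.133211
Σp_1ᵢ² = 0.1316² + 0.0658² + 0.0921² + 0.1579² + 0.1974² + 0.1842² + 0.1053² + 0.0658² = 0.017319 + 0.004330 + 0.008482 + 0.024932 + 0.038967 + 0.033930 + 0.011088 + 0.004330 = 0.143378
Σp_2ᵢ² = 0.0096² + 0.0288² + 0.3462² + 0.1346² + 0.0096² + 0.3269² + 0.1346² + 0.0096² = 0.000092 + 0.000829 + 0.119854 + 0.018117 + 0.000092 + 0.106864 + 0.018117 + 0.000092 = 0.264057
O = 0.133211 / √(0.143378 × 0.264057) = 0.133211 / 0.1945764 = 0.6846

0.68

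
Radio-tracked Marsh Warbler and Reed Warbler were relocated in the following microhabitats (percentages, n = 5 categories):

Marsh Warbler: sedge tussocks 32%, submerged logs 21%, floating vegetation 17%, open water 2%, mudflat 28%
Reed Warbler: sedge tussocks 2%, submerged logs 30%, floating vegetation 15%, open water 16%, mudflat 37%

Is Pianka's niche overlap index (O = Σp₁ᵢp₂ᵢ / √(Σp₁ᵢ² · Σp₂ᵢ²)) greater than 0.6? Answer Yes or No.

Yes

Convert percentages to proportions (divide by 100).
Σ p₁ᵢp₂ᵢ = 0.0064 + 0.0630 + 0.0255 + 0.0032 + 0.1036 = 0.2017
Σp_1ᵢ² = 0.32² + 0.21² + 0.17² + 0.02² + 0.28² = 0.1024 + 0.0441 + 0.0289 + 0.0004 + 0.0784 = 0.2542
Σp_2ᵢ² = 0.02² + 0.30² + 0.15² + 0.16² + 0.37² = 0.0004 + 0.0900 + 0.0225 + 0.0256 + 0.1369 = 0.2754
O = 0.2017 / √(0.2542 × 0.2754) = 0.2017 / 0.26459 = 0.7623
O = 0.7623 > 0.6 → Yes.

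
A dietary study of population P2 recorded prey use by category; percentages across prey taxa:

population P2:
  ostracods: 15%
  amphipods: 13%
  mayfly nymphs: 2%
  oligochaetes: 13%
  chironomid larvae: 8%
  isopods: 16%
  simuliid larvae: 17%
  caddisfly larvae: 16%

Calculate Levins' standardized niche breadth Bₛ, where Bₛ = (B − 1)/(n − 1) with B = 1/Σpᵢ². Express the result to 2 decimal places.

Convert percentages to proportions (divide by 100).
Σpᵢ² = 0.15² + 0.13² + 0.02² + 0.13² + 0.08² + 0.16² + 0.17² + 0.16² = 0.0225 + 0.0169 + 0.0004 + 0.0169 + 0.0064 + 0.0256 + 0.0289 + 0.0256 = 0.1432
B = 1 / 0.1432 = 6.9832
Bₛ = (B − 1)/(n − 1) = (6.9832 − 1)/(8 − 1) = 5.9832/7 = 0.8547

0.85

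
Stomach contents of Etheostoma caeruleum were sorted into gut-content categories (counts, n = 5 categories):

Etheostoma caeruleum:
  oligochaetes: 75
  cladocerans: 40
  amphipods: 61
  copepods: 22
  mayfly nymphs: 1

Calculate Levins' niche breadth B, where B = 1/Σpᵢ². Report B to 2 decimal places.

Proportions for Etheostoma caeruleum (n=199): 75/199=0.3769, 40/199=0.2010, 61/199=0.3065, 22/199=0.1106, 1/199=0.0050
Σpᵢ² = 0.3769² + 0.2010² + 0.3065² + 0.1106² + 0.0050² = 0.142054 + 0.040401 + 0.093942 + 0.012232 + 0.000025 = 0.288654
B = 1 / 0.288654 = 3.4644

3.46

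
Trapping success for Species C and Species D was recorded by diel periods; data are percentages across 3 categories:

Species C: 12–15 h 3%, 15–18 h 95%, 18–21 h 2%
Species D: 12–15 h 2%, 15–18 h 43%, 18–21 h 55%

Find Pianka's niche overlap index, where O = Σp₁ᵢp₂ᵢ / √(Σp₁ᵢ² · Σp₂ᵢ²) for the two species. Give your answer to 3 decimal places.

Convert percentages to proportions (divide by 100).
Σ p₁ᵢp₂ᵢ = 0.0006 + 0.4085 + 0.0110 = 0.4201
Σp_1ᵢ² = 0.03² + 0.95² + 0.02² = 0.0009 + 0.9025 + 0.0004 = 0.9038
Σp_2ᵢ² = 0.02² + 0.43² + 0.55² = 0.0004 + 0.1849 + 0.3025 = 0.4878
O = 0.4201 / √(0.9038 × 0.4878) = 0.4201 / 0.663983 = 0.63270

0.633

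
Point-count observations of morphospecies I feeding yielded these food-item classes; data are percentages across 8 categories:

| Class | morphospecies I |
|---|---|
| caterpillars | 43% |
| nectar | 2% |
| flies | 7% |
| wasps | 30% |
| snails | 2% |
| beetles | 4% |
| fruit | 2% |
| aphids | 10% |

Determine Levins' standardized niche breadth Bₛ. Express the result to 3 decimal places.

0.345

Convert percentages to proportions (divide by 100).
Σpᵢ² = 0.43² + 0.02² + 0.07² + 0.30² + 0.02² + 0.04² + 0.02² + 0.10² = 0.1849 + 0.0004 + 0.0049 + 0.0900 + 0.0004 + 0.0016 + 0.0004 + 0.0100 = 0.2926
B = 1 / 0.2926 = 3.41763
Bₛ = (B − 1)/(n − 1) = (3.41763 − 1)/(8 − 1) = 2.41763/7 = 0.34538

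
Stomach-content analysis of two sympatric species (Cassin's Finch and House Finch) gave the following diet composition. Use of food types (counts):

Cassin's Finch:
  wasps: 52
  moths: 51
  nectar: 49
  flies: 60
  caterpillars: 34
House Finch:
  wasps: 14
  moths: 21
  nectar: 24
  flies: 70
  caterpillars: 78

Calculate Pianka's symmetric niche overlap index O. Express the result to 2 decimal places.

Proportions for Cassin's Finch (n=246): 52/246=0.2114, 51/246=0.2073, 49/246=0.1992, 60/246=0.2439, 34/246=0.1382
Proportions for House Finch (n=207): 14/207=0.0676, 21/207=0.1014, 24/207=0.1159, 70/207=0.3382, 78/207=0.3768
Σ p₁ᵢp₂ᵢ = 0.014291 + 0.021020 + 0.023087 + 0.082487 + 0.052074 = 0.192959
Σp_1ᵢ² = 0.2114² + 0.2073² + 0.1992² + 0.2439² + 0.1382² = 0.044690 + 0.042973 + 0.039681 + 0.059487 + 0.019099 = 0.205930
Σp_2ᵢ² = 0.0676² + 0.1014² + 0.1159² + 0.3382² + 0.3768² = 0.004570 + 0.010282 + 0.013433 + 0.114379 + 0.141978 = 0.284642
O = 0.192959 / √(0.205930 × 0.284642) = 0.192959 / 0.2421081 = 0.7970

0.80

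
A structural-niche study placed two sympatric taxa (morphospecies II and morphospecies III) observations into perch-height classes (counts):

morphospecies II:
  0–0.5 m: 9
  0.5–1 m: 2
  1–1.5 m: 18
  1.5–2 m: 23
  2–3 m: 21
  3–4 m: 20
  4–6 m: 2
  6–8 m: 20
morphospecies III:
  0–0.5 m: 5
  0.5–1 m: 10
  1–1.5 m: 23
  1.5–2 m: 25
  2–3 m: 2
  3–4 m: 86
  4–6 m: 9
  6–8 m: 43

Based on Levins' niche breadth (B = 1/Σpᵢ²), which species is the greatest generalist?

Proportions for morphospecies II (n=115): 9/115=0.0783, 2/115=0.0174, 18/115=0.1565, 23/115=0.2000, 21/115=0.1826, 20/115=0.1739, 2/115=0.0174, 20/115=0.1739
Proportions for morphospecies III (n=203): 5/203=0.0246, 10/203=0.0493, 23/203=0.1133, 25/203=0.1232, 2/203=0.0099, 86/203=0.4236, 9/203=0.0443, 43/203=0.2118
Σp_IIᵢ² = 0.0783² + 0.0174² + 0.1565² + 0.2000² + 0.1826² + 0.1739² + 0.0174² + 0.1739² = 0.006131 + 0.000303 + 0.024492 + 0.040000 + 0.033343 + 0.030241 + 0.000303 + 0.030241 = 0.165054
B_II = 1 / 0.165054 = 6.0586
Σp_IIIᵢ² = 0.0246² + 0.0493² + 0.1133² + 0.1232² + 0.0099² + 0.4236² + 0.0443² + 0.2118² = 0.000605 + 0.002430 + 0.012837 + 0.015178 + 0.000098 + 0.179437 + 0.001962 + 0.044859 = 0.257406
B_III = 1 / 0.257406 = 3.8849
Highest B → broadest niche (most generalist): morphospecies II (B = 6.06).

morphospecies II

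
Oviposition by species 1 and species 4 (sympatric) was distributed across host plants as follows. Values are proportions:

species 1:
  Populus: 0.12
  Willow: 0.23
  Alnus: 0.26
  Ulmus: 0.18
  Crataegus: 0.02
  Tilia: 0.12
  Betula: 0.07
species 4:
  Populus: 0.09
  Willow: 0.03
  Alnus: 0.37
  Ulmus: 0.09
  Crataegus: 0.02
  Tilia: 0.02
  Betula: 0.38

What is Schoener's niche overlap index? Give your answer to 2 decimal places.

0.58

Σ|p₁ᵢ − p₂ᵢ| = 0.03 + 0.20 + 0.11 + 0.09 + 0.00 + 0.10 + 0.31 = 0.84
D = 1 − ½ × 0.84 = 1 − 0.420 = 0.5800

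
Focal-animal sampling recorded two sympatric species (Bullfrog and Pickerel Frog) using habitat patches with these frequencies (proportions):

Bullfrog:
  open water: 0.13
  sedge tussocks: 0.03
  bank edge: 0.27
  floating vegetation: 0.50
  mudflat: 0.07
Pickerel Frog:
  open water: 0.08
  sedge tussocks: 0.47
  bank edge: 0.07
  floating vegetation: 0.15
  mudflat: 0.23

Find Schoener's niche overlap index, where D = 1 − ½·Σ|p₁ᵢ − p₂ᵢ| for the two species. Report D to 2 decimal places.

Σ|p₁ᵢ − p₂ᵢ| = 0.05 + 0.44 + 0.20 + 0.35 + 0.16 = 1.20
D = 1 − ½ × 1.20 = 1 − 0.600 = 0.4000

0.40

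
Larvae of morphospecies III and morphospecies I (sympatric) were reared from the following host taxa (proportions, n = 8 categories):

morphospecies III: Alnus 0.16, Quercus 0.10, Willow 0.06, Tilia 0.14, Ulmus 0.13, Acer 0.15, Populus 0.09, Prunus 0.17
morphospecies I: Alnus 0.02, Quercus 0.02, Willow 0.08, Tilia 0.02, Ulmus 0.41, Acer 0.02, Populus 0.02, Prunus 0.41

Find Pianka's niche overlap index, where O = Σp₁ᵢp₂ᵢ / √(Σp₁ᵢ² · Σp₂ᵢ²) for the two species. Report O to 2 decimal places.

0.65

Σ p₁ᵢp₂ᵢ = 0.0032 + 0.0020 + 0.0048 + 0.0028 + 0.0533 + 0.0030 + 0.0018 + 0.0697 = 0.1406
Σp_1ᵢ² = 0.16² + 0.10² + 0.06² + 0.14² + 0.13² + 0.15² + 0.09² + 0.17² = 0.0256 + 0.0100 + 0.0036 + 0.0196 + 0.0169 + 0.0225 + 0.0081 + 0.0289 = 0.1352
Σp_2ᵢ² = 0.02² + 0.02² + 0.08² + 0.02² + 0.41² + 0.02² + 0.02² + 0.41² = 0.0004 + 0.0004 + 0.0064 + 0.0004 + 0.1681 + 0.0004 + 0.0004 + 0.1681 = 0.3446
O = 0.1406 / √(0.1352 × 0.3446) = 0.1406 / 0.21585 = 0.6514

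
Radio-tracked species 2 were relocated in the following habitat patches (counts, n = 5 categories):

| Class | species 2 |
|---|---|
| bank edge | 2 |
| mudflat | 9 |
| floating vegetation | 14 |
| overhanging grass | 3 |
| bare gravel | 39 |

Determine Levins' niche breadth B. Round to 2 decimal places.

2.48

Proportions for species 2 (n=67): 2/67=0.0299, 9/67=0.1343, 14/67=0.2090, 3/67=0.0448, 39/67=0.5821
Σpᵢ² = 0.0299² + 0.1343² + 0.2090² + 0.0448² + 0.5821² = 0.000894 + 0.018036 + 0.043681 + 0.002007 + 0.338840 = 0.403458
B = 1 / 0.403458 = 2.4786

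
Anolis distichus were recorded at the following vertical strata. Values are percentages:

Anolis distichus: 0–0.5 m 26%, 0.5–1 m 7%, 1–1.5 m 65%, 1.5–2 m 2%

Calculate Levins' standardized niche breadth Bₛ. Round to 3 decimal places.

0.340

Convert percentages to proportions (divide by 100).
Σpᵢ² = 0.26² + 0.07² + 0.65² + 0.02² = 0.0676 + 0.0049 + 0.4225 + 0.0004 = 0.4954
B = 1 / 0.4954 = 2.01857
Bₛ = (B − 1)/(n − 1) = (2.01857 − 1)/(4 − 1) = 1.01857/3 = 0.33952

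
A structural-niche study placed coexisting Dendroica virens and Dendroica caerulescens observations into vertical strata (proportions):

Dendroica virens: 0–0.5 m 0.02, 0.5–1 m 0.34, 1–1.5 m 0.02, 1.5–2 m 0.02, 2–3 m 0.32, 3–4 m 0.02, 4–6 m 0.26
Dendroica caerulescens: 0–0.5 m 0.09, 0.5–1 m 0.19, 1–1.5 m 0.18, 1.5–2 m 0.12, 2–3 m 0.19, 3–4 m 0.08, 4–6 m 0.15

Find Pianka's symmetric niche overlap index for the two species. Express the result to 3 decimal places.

Σ p₁ᵢp₂ᵢ = 0.0018 + 0.0646 + 0.0036 + 0.0024 + 0.0608 + 0.0016 + 0.0390 = 0.1738
Σp_1ᵢ² = 0.02² + 0.34² + 0.02² + 0.02² + 0.32² + 0.02² + 0.26² = 0.0004 + 0.1156 + 0.0004 + 0.0004 + 0.1024 + 0.0004 + 0.0676 = 0.2872
Σp_2ᵢ² = 0.09² + 0.19² + 0.18² + 0.12² + 0.19² + 0.08² + 0.15² = 0.0081 + 0.0361 + 0.0324 + 0.0144 + 0.0361 + 0.0064 + 0.0225 = 0.1560
O = 0.1738 / √(0.2872 × 0.1560) = 0.1738 / 0.211668 = 0.82110

0.821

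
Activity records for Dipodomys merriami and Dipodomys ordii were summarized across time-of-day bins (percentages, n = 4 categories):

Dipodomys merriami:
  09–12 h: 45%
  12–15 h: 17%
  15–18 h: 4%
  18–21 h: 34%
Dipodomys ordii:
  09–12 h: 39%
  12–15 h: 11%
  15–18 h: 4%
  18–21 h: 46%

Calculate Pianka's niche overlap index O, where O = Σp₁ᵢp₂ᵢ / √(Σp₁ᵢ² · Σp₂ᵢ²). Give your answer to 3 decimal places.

0.971

Convert percentages to proportions (divide by 100).
Σ p₁ᵢp₂ᵢ = 0.1755 + 0.0187 + 0.0016 + 0.1564 = 0.3522
Σp_1ᵢ² = 0.45² + 0.17² + 0.04² + 0.34² = 0.2025 + 0.0289 + 0.0016 + 0.1156 = 0.3486
Σp_2ᵢ² = 0.39² + 0.11² + 0.04² + 0.46² = 0.1521 + 0.0121 + 0.0016 + 0.2116 = 0.3774
O = 0.3522 / √(0.3486 × 0.3774) = 0.3522 / 0.362714 = 0.97101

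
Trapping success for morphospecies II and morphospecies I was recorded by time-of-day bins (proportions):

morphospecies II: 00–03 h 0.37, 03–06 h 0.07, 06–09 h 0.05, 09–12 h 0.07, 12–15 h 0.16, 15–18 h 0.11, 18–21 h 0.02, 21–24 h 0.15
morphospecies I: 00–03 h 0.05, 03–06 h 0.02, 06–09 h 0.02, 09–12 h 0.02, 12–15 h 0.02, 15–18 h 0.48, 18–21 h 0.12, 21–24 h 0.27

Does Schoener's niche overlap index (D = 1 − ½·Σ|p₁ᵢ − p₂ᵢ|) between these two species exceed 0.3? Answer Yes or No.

Yes

Σ|p₁ᵢ − p₂ᵢ| = 0.32 + 0.05 + 0.03 + 0.05 + 0.14 + 0.37 + 0.10 + 0.12 = 1.18
D = 1 − ½ × 1.18 = 1 − 0.590 = 0.4100
D = 0.4100 > 0.3 → Yes.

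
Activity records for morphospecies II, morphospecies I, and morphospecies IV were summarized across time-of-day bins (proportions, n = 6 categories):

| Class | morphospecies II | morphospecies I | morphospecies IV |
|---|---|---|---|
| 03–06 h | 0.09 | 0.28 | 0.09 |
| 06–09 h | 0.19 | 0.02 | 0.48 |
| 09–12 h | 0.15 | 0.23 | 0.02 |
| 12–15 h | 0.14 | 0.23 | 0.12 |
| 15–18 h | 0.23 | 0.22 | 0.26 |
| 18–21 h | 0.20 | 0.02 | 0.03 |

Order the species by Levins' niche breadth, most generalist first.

morphospecies II > morphospecies I > morphospecies IV

Σp_IIᵢ² = 0.09² + 0.19² + 0.15² + 0.14² + 0.23² + 0.20² = 0.0081 + 0.0361 + 0.0225 + 0.0196 + 0.0529 + 0.0400 = 0.1792
B_II = 1 / 0.1792 = 5.5804
Σp_Iᵢ² = 0.28² + 0.02² + 0.23² + 0.23² + 0.22² + 0.02² = 0.0784 + 0.0004 + 0.0529 + 0.0529 + 0.0484 + 0.0004 = 0.2334
B_I = 1 / 0.2334 = 4.2845
Σp_IVᵢ² = 0.09² + 0.48² + 0.02² + 0.12² + 0.26² + 0.03² = 0.0081 + 0.2304 + 0.0004 + 0.0144 + 0.0676 + 0.0009 = 0.3218
B_IV = 1 / 0.3218 = 3.1075
Ranking by B (broadest → narrowest): morphospecies II (5.58) > morphospecies I (4.28) > morphospecies IV (3.11)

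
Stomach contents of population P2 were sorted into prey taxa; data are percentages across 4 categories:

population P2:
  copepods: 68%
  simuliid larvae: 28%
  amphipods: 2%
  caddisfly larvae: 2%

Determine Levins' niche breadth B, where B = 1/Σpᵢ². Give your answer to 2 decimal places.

Convert percentages to proportions (divide by 100).
Σpᵢ² = 0.68² + 0.28² + 0.02² + 0.02² = 0.4624 + 0.0784 + 0.0004 + 0.0004 = 0.5416
B = 1 / 0.5416 = 1.8464

1.85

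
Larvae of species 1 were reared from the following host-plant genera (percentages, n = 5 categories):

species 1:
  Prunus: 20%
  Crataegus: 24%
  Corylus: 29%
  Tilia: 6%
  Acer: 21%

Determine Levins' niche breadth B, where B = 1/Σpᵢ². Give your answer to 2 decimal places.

4.36

Convert percentages to proportions (divide by 100).
Σpᵢ² = 0.20² + 0.24² + 0.29² + 0.06² + 0.21² = 0.0400 + 0.0576 + 0.0841 + 0.0036 + 0.0441 = 0.2294
B = 1 / 0.2294 = 4.3592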